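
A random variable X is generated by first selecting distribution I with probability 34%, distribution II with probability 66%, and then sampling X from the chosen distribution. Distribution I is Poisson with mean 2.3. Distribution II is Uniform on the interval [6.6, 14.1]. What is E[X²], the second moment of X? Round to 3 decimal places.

For each component E[X²] = Var + (mean)², giving I: 7.59; II: 111.81.
Overall E[X²] = 0.34·7.59 + 0.66·111.81 = 76.3752.

76.375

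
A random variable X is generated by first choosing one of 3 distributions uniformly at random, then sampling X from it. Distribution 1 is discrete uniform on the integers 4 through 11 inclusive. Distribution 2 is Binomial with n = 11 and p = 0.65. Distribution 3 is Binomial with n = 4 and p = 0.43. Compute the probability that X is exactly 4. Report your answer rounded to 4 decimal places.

0.0657

Conditional on each component, P(X = 4): 1: 0.125; 2: 0.0379004; 3: 0.034188.
By total probability, P(X = 4) = 0.333333·0.125 + 0.333333·0.0379004 + 0.333333·0.034188 = 0.0656961.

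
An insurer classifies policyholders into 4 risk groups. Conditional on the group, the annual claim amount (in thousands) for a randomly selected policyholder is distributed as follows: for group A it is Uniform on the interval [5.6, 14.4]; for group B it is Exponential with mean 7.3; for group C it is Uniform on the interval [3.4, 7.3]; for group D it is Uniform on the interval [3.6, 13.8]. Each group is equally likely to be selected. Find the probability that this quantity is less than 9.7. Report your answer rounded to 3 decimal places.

0.700

Conditional on each group, P(X < 9.7): A: 0.465909; B: 0.735196; C: 1; D: 0.598039.
By total probability, P(X < 9.7) = 0.25·0.465909 + 0.25·0.735196 + 0.25·1 + 0.25·0.598039 = 0.699786.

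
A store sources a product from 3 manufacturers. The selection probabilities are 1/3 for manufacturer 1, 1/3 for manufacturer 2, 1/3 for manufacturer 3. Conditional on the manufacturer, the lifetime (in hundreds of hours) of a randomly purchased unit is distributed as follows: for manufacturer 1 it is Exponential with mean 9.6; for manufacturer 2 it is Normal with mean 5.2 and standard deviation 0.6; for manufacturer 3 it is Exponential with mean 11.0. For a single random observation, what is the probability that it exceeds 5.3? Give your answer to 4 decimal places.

Conditional on each manufacturer, P(X > 5.3): 1: 0.575749; 2: 0.433816; 3: 0.617659.
By total probability, P(X > 5.3) = 0.333333·0.575749 + 0.333333·0.433816 + 0.333333·0.617659 = 0.542408.

0.5424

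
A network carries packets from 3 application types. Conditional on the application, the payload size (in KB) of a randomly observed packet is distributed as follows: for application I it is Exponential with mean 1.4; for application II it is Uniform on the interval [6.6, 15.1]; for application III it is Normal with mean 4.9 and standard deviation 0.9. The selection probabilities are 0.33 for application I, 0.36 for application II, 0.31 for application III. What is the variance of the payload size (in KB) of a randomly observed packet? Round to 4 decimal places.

Per component, I: μ=1.4, E[X²]=3.92; II: μ=10.85, E[X²]=123.743; III: μ=4.9, E[X²]=24.82.
E[X] = 0.33·1.4 + 0.36·10.85 + 0.31·4.9 = 5.887.
E[X²] = 0.33·3.92 + 0.36·123.743 + 0.31·24.82 = 53.5354.
Var(X) = E[X²] − (E[X])² = 53.5354 − 34.6568 = 18.8786.

18.8786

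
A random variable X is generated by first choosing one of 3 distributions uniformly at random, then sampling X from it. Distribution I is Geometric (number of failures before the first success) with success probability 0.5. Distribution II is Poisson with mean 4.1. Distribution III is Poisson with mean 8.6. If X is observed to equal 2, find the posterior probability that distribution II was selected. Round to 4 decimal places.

0.5138

Likelihoods P(X=2 | ·): I: 0.125; II: 0.139293; III: 0.00680823.
Posterior ∝ prior × likelihood. Numerator for II: 0.333333·0.139293 = 0.0464311.
Normalizing constant: 0.333333·0.125 + 0.333333·0.139293 + 0.333333·0.00680823 = 0.0903672.
P(II | observation) = 0.0464311 / 0.0903672 = 0.513805.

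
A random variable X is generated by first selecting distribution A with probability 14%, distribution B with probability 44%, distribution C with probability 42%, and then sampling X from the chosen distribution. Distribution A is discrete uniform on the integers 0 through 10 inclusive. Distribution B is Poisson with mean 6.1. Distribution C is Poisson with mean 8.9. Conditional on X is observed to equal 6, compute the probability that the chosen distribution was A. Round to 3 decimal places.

Likelihoods P(X=6 | ·): A: 0.0909091; B: 0.160491; C: 0.0941427.
Posterior ∝ prior × likelihood. Numerator for A: 0.14·0.0909091 = 0.0127273.
Normalizing constant: 0.14·0.0909091 + 0.44·0.160491 + 0.42·0.0941427 = 0.122883.
P(A | observation) = 0.0127273 / 0.122883 = 0.103572.

0.104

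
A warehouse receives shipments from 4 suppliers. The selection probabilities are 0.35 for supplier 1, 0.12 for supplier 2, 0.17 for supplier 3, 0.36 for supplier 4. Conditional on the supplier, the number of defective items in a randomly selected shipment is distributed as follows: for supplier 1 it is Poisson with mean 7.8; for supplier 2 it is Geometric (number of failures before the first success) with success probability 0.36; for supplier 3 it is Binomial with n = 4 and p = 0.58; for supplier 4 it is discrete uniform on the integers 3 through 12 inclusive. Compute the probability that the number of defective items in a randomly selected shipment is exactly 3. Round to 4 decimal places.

0.1144

Conditional on each supplier, P(X = 3): 1: 0.0324068; 2: 0.0943718; 3: 0.327788; 4: 0.1.
By total probability, P(X = 3) = 0.35·0.0324068 + 0.12·0.0943718 + 0.17·0.327788 + 0.36·0.1 = 0.114391.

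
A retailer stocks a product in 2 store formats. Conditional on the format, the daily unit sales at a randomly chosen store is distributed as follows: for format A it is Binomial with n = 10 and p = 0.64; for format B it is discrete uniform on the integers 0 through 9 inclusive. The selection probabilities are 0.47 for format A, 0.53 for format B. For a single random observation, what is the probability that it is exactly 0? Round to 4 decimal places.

Conditional on each format, P(X = 0): A: 3.65616e-05; B: 0.1.
By total probability, P(X = 0) = 0.47·3.65616e-05 + 0.53·0.1 = 0.0530172.

0.0530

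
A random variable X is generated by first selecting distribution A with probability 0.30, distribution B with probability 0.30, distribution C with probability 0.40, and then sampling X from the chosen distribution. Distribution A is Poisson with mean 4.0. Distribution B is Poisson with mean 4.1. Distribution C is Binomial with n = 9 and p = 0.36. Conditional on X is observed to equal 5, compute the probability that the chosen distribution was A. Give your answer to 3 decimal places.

0.321

Likelihoods P(X=5 | ·): A: 0.156293; B: 0.160004; C: 0.127821.
Posterior ∝ prior × likelihood. Numerator for A: 0.3·0.156293 = 0.046888.
Normalizing constant: 0.3·0.156293 + 0.3·0.160004 + 0.4·0.127821 = 0.146018.
P(A | observation) = 0.046888 / 0.146018 = 0.321112.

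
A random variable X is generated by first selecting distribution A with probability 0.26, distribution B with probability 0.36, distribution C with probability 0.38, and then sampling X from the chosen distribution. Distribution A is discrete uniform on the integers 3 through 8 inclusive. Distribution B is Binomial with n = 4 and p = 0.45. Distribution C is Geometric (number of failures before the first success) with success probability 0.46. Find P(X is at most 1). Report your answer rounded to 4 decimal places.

Conditional on each component, P(X ≤ 1): A: 0; B: 0.390981; C: 0.7084.
By total probability, P(X ≤ 1) = 0.26·0 + 0.36·0.390981 + 0.38·0.7084 = 0.409945.

0.4099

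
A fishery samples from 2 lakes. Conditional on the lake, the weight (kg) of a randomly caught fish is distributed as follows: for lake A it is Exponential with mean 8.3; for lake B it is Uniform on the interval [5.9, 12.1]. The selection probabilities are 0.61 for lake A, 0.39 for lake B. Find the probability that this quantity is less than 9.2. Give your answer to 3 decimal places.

0.616

Conditional on each lake, P(X < 9.2): A: 0.669924; B: 0.532258.
By total probability, P(X < 9.2) = 0.61·0.669924 + 0.39·0.532258 = 0.616235.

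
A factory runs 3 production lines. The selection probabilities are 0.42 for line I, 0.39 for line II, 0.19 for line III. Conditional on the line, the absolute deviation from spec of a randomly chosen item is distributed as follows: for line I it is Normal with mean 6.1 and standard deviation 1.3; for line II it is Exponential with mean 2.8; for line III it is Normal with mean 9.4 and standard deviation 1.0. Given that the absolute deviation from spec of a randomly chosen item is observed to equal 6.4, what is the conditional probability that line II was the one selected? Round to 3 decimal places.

Likelihoods f(6.4 | ·): I: 0.298815; II: 0.0363219; III: 0.00443185.
Posterior ∝ prior × likelihood. Numerator for II: 0.39·0.0363219 = 0.0141656.
Normalizing constant: 0.42·0.298815 + 0.39·0.0363219 + 0.19·0.00443185 = 0.14051.
P(II | observation) = 0.0141656 / 0.14051 = 0.100815.

0.101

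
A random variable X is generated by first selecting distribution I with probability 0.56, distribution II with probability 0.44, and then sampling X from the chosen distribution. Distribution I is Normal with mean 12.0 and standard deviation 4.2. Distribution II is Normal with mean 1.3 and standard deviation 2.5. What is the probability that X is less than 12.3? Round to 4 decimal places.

0.7359

Conditional on each component, P(X < 12.3): I: 0.528472; II: 0.999995.
By total probability, P(X < 12.3) = 0.56·0.528472 + 0.44·0.999995 = 0.735942.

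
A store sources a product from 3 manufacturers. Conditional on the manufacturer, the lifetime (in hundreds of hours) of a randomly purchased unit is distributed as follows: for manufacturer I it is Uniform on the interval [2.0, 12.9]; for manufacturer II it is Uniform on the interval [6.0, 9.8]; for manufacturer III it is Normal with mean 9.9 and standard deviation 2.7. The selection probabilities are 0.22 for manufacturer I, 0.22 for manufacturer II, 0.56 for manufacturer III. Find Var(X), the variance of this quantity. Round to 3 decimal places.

Per component, I: μ=7.45, E[X²]=65.4033; II: μ=7.9, E[X²]=63.6133; III: μ=9.9, E[X²]=105.3.
E[X] = 0.22·7.45 + 0.22·7.9 + 0.56·9.9 = 8.921.
E[X²] = 0.22·65.4033 + 0.22·63.6133 + 0.56·105.3 = 87.3517.
Var(X) = E[X²] − (E[X])² = 87.3517 − 79.5842 = 7.76743.

7.767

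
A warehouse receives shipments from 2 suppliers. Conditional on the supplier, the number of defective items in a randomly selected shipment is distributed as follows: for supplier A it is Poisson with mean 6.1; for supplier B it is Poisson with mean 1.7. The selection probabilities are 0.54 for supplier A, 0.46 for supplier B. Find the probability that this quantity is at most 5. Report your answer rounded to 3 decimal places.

Conditional on each supplier, P(X ≤ 5): A: 0.429754; B: 0.992001.
By total probability, P(X ≤ 5) = 0.54·0.429754 + 0.46·0.992001 = 0.688387.

0.688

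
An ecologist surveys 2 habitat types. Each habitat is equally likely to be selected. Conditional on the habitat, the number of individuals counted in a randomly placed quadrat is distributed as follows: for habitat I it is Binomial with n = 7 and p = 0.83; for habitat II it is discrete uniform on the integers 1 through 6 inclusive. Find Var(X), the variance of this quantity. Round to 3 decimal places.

Per component, I: μ=5.81, E[X²]=34.7438; II: μ=3.5, E[X²]=15.1667.
E[X] = 0.5·5.81 + 0.5·3.5 = 4.655.
E[X²] = 0.5·34.7438 + 0.5·15.1667 = 24.9552.
Var(X) = E[X²] − (E[X])² = 24.9552 − 21.669 = 3.28621.

3.286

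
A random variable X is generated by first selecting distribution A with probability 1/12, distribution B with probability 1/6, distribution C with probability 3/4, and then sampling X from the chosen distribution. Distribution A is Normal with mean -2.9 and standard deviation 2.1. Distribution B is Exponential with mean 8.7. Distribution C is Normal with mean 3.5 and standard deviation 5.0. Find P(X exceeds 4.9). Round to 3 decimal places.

0.387

Conditional on each component, P(X > 4.9): A: 0.000101889; B: 0.569374; C: 0.389739.
By total probability, P(X > 4.9) = 0.0833333·0.000101889 + 0.166667·0.569374 + 0.75·0.389739 = 0.387208.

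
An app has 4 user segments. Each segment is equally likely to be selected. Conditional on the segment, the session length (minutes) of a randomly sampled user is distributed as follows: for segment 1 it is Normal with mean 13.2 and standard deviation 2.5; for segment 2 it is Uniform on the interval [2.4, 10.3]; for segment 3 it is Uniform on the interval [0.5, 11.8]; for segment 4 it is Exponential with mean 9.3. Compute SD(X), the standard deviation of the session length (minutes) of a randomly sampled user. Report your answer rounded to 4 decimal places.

Per component, 1: μ=13.2, E[X²]=180.49; 2: μ=6.35, E[X²]=45.5233; 3: μ=6.15, E[X²]=48.4633; 4: μ=9.3, E[X²]=172.98.
E[X] = 0.25·13.2 + 0.25·6.35 + 0.25·6.15 + 0.25·9.3 = 8.75.
E[X²] = 0.25·180.49 + 0.25·45.5233 + 0.25·48.4633 + 0.25·172.98 = 111.864.
Var(X) = E[X²] − (E[X])² = 111.864 − 76.5625 = 35.3017.
SD(X) = √35.3017 = 5.94152.

5.9415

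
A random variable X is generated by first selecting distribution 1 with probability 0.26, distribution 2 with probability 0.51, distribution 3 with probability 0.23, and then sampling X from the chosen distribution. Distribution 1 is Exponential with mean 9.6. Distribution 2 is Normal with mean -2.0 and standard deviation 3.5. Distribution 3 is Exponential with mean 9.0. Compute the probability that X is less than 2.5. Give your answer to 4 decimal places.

0.5748

Conditional on each component, P(X < 2.5): 1: 0.22927; 2: 0.900729; 3: 0.242535.
By total probability, P(X < 2.5) = 0.26·0.22927 + 0.51·0.900729 + 0.23·0.242535 = 0.574765.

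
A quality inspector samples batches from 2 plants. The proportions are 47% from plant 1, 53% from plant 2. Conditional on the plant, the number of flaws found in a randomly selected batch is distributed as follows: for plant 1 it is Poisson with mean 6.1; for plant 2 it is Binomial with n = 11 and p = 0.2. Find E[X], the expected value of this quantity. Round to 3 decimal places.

4.033

Component means — 1: 6.1; 2: 2.2.
E[X] = 0.47·6.1 + 0.53·2.2 = 4.033.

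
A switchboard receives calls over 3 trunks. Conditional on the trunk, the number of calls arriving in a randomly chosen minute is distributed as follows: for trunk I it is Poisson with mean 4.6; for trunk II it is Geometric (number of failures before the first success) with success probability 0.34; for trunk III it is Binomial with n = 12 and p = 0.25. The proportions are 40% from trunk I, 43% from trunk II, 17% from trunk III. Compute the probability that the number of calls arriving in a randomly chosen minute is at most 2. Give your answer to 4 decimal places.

Conditional on each trunk, P(X ≤ 2): I: 0.162639; II: 0.712504; III: 0.390675.
By total probability, P(X ≤ 2) = 0.4·0.162639 + 0.43·0.712504 + 0.17·0.390675 = 0.437847.

0.4378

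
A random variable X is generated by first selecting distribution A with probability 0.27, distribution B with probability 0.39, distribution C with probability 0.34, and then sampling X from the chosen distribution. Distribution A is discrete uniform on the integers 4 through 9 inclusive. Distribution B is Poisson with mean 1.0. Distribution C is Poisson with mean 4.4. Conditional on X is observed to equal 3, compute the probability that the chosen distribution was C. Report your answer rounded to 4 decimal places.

0.7125

Likelihoods P(X=3 | ·): A: 0; B: 0.0613132; C: 0.174305.
Posterior ∝ prior × likelihood. Numerator for C: 0.34·0.174305 = 0.0592639.
Normalizing constant: 0.27·0 + 0.39·0.0613132 + 0.34·0.174305 = 0.083176.
P(C | observation) = 0.0592639 / 0.083176 = 0.712511.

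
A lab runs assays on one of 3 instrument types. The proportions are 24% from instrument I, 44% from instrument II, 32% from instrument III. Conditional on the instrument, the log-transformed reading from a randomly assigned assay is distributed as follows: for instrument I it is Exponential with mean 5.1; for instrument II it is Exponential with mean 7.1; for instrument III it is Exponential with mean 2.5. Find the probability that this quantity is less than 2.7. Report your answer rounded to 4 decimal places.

Conditional on each instrument, P(X < 2.7): I: 0.411049; II: 0.316331; III: 0.660404.
By total probability, P(X < 2.7) = 0.24·0.411049 + 0.44·0.316331 + 0.32·0.660404 = 0.449167.

0.4492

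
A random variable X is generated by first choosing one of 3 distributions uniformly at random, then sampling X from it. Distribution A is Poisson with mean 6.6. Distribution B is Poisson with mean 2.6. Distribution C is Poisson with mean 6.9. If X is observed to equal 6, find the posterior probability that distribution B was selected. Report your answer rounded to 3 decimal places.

0.094

Likelihoods P(X=6 | ·): A: 0.156166; B: 0.0318671; C: 0.151053.
Posterior ∝ prior × likelihood. Numerator for B: 0.333333·0.0318671 = 0.0106224.
Normalizing constant: 0.333333·0.156166 + 0.333333·0.0318671 + 0.333333·0.151053 = 0.113029.
P(B | observation) = 0.0106224 / 0.113029 = 0.0939791.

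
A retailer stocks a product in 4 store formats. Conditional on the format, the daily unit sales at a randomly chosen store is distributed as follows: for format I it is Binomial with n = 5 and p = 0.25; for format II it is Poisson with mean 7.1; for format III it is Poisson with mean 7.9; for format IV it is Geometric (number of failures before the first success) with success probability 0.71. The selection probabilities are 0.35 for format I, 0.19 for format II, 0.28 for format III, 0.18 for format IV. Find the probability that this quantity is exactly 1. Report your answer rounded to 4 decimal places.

Conditional on each format, P(X = 1): I: 0.395508; II: 0.00585824; III: 0.00292887; IV: 0.2059.
By total probability, P(X = 1) = 0.35·0.395508 + 0.19·0.00585824 + 0.28·0.00292887 + 0.18·0.2059 = 0.177423.

0.1774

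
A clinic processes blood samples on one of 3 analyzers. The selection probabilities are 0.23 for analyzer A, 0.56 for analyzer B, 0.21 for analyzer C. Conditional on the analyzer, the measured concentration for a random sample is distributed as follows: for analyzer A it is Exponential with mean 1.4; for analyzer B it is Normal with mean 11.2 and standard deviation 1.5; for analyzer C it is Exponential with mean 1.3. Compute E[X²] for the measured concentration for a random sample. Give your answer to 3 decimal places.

For each component E[X²] = Var + (mean)², giving A: 3.92; B: 127.69; C: 3.38.
Overall E[X²] = 0.23·3.92 + 0.56·127.69 + 0.21·3.38 = 73.1178.

73.118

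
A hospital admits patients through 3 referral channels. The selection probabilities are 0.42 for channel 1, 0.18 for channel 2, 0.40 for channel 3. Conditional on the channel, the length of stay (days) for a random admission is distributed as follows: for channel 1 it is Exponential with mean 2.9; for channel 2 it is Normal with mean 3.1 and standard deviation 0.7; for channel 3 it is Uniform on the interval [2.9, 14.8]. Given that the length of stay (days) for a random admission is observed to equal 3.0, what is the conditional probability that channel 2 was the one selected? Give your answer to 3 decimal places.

0.544

Likelihoods f(3.0 | ·): 1: 0.122555; 2: 0.564132; 3: 0.0840336.
Posterior ∝ prior × likelihood. Numerator for 2: 0.18·0.564132 = 0.101544.
Normalizing constant: 0.42·0.122555 + 0.18·0.564132 + 0.4·0.0840336 = 0.18663.
P(2 | observation) = 0.101544 / 0.18663 = 0.54409.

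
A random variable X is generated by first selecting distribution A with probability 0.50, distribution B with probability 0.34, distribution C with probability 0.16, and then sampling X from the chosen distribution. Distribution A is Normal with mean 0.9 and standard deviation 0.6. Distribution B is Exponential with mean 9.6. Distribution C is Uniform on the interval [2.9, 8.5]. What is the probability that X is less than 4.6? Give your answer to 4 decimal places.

Conditional on each component, P(X < 4.6): A: 1; B: 0.380701; C: 0.303571.
By total probability, P(X < 4.6) = 0.5·1 + 0.34·0.380701 + 0.16·0.303571 = 0.67801.

0.6780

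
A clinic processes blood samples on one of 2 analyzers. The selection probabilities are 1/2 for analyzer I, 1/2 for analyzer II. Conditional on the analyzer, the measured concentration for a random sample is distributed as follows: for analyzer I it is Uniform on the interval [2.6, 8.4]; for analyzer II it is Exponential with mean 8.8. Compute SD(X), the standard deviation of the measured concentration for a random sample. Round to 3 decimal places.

6.546

Per component, I: μ=5.5, E[X²]=33.0533; II: μ=8.8, E[X²]=154.88.
E[X] = 0.5·5.5 + 0.5·8.8 = 7.15.
E[X²] = 0.5·33.0533 + 0.5·154.88 = 93.9667.
Var(X) = E[X²] − (E[X])² = 93.9667 − 51.1225 = 42.8442.
SD(X) = √42.8442 = 6.54555.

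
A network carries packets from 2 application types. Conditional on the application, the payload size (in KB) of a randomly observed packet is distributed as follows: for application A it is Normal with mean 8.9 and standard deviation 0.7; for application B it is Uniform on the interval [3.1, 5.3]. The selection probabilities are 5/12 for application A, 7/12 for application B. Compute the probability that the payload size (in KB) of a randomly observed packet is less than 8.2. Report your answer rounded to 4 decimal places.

Conditional on each application, P(X < 8.2): A: 0.158655; B: 1.
By total probability, P(X < 8.2) = 0.416667·0.158655 + 0.583333·1 = 0.64944.

0.6494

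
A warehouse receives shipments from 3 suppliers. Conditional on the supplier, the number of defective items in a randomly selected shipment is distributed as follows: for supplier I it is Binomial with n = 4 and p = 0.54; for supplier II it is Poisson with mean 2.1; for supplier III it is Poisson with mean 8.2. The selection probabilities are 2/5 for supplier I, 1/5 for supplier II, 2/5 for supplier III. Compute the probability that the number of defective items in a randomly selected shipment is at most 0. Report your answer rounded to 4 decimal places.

0.0425

Conditional on each supplier, P(X ≤ 0): I: 0.0447746; II: 0.122456; III: 0.000274654.
By total probability, P(X ≤ 0) = 0.4·0.0447746 + 0.2·0.122456 + 0.4·0.000274654 = 0.042511.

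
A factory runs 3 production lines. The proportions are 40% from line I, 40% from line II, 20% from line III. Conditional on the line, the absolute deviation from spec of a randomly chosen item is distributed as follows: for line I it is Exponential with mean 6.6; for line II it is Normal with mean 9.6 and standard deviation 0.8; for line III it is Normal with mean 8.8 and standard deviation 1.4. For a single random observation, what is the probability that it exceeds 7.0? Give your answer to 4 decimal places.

Conditional on each line, P(X > 7.0): I: 0.346246; II: 0.999423; III: 0.900729.
By total probability, P(X > 7.0) = 0.4·0.346246 + 0.4·0.999423 + 0.2·0.900729 = 0.718413.

0.7184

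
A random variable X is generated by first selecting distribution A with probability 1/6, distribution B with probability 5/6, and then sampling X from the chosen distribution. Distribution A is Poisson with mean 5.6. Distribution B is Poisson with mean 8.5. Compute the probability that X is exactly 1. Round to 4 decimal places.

Conditional on each component, P(X = 1): A: 0.020708; B: 0.00172948.
By total probability, P(X = 1) = 0.166667·0.020708 + 0.833333·0.00172948 = 0.00489257.

0.0049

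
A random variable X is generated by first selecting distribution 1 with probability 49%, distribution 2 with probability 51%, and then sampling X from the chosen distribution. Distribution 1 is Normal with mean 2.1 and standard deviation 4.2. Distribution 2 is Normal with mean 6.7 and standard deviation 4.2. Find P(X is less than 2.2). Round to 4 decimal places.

Conditional on each component, P(X < 2.2): 1: 0.509498; 2: 0.141988.
By total probability, P(X < 2.2) = 0.49·0.509498 + 0.51·0.141988 = 0.322068.

0.3221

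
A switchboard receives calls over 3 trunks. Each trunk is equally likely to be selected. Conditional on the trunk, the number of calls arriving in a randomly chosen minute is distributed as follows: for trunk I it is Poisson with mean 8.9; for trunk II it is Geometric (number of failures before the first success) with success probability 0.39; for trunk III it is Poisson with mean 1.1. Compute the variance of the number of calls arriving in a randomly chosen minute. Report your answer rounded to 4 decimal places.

Per component, I: μ=8.9, E[X²]=88.11; II: μ=1.5641, E[X²]=6.45694; III: μ=1.1, E[X²]=2.31.
E[X] = 0.333333·8.9 + 0.333333·1.5641 + 0.333333·1.1 = 3.8547.
E[X²] = 0.333333·88.11 + 0.333333·6.45694 + 0.333333·2.31 = 32.2923.
Var(X) = E[X²] − (E[X])² = 32.2923 − 14.8587 = 17.4336.

17.4336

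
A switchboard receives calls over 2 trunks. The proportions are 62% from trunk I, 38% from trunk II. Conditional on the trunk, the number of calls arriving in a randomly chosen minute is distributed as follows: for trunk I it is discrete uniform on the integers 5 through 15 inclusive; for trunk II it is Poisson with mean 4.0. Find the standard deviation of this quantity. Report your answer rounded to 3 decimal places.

4.025

Per component, I: μ=10, E[X²]=110; II: μ=4, E[X²]=20.
E[X] = 0.62·10 + 0.38·4 = 7.72.
E[X²] = 0.62·110 + 0.38·20 = 75.8.
Var(X) = E[X²] − (E[X])² = 75.8 − 59.5984 = 16.2016.
SD(X) = √16.2016 = 4.02512.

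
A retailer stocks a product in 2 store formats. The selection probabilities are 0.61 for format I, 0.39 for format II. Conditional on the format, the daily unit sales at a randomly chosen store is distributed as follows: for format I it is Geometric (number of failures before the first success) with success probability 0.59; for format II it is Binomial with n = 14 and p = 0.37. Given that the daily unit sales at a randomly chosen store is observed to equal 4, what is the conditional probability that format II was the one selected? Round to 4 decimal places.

Likelihoods P(X=4 | ·): I: 0.016672; II: 0.184776.
Posterior ∝ prior × likelihood. Numerator for II: 0.39·0.184776 = 0.0720628.
Normalizing constant: 0.61·0.016672 + 0.39·0.184776 = 0.0822327.
P(II | observation) = 0.0720628 / 0.0822327 = 0.876328.

0.8763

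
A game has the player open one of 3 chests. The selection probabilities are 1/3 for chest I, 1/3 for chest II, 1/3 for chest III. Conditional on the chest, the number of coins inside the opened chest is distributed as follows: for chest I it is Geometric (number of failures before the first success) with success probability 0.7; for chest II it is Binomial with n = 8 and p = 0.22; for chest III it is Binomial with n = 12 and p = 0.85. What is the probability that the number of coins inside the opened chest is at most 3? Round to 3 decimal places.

Conditional on each chest, P(X ≤ 3): I: 0.9919; II: 0.923515; III: 5.47791e-06.
By total probability, P(X ≤ 3) = 0.333333·0.9919 + 0.333333·0.923515 + 0.333333·5.47791e-06 = 0.638473.

0.638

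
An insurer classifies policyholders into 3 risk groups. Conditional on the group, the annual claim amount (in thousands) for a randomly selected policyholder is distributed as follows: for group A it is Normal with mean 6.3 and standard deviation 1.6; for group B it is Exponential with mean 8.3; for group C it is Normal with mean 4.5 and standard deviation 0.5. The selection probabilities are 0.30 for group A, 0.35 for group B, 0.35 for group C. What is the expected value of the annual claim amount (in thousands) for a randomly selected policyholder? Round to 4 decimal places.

Component means — A: 6.3; B: 8.3; C: 4.5.
E[X] = 0.3·6.3 + 0.35·8.3 + 0.35·4.5 = 6.37.

6.3700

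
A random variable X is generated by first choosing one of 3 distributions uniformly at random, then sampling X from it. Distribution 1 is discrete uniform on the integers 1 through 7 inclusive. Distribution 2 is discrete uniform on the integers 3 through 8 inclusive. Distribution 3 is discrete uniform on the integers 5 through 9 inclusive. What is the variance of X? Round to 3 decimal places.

Per component, 1: μ=4, E[X²]=20; 2: μ=5.5, E[X²]=33.1667; 3: μ=7, E[X²]=51.
E[X] = 0.333333·4 + 0.333333·5.5 + 0.333333·7 = 5.5.
E[X²] = 0.333333·20 + 0.333333·33.1667 + 0.333333·51 = 34.7222.
Var(X) = E[X²] − (E[X])² = 34.7222 − 30.25 = 4.47222.

4.472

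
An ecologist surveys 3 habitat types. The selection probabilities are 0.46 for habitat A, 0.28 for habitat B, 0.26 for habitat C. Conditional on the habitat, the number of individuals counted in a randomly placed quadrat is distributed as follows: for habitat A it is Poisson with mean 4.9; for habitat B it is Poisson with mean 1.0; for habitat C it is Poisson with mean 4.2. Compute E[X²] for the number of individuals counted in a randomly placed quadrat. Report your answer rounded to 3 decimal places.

19.537

For each component E[X²] = Var + (mean)², giving A: 28.91; B: 2; C: 21.84.
Overall E[X²] = 0.46·28.91 + 0.28·2 + 0.26·21.84 = 19.537.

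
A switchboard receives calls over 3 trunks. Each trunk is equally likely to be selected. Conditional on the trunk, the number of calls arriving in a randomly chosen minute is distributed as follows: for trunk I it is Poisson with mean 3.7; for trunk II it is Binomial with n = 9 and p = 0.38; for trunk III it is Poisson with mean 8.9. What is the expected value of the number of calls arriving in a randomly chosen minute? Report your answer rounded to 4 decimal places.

Component means — I: 3.7; II: 3.42; III: 8.9.
E[X] = 0.333333·3.7 + 0.333333·3.42 + 0.333333·8.9 = 5.34.

5.3400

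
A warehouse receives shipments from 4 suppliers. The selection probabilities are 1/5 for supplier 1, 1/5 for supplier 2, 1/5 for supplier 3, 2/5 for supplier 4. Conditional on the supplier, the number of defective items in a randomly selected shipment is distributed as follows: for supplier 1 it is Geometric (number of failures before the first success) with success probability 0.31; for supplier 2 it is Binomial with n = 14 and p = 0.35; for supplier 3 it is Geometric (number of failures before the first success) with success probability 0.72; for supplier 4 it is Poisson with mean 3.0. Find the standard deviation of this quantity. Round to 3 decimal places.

Per component, 1: μ=2.22581, E[X²]=12.1342; 2: μ=4.9, E[X²]=27.195; 3: μ=0.388889, E[X²]=0.691358; 4: μ=3, E[X²]=12.
E[X] = 0.2·2.22581 + 0.2·4.9 + 0.2·0.388889 + 0.4·3 = 2.70294.
E[X²] = 0.2·12.1342 + 0.2·27.195 + 0.2·0.691358 + 0.4·12 = 12.8041.
Var(X) = E[X²] − (E[X])² = 12.8041 − 7.30588 = 5.49824.
SD(X) = √5.49824 = 2.34483.

2.345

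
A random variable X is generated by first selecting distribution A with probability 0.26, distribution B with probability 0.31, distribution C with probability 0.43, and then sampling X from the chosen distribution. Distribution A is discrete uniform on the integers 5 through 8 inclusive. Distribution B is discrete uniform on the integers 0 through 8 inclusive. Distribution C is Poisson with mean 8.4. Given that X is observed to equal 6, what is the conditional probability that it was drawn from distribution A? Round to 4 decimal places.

0.4433

Likelihoods P(X=6 | ·): A: 0.25; B: 0.111111; C: 0.109716.
Posterior ∝ prior × likelihood. Numerator for A: 0.26·0.25 = 0.065.
Normalizing constant: 0.26·0.25 + 0.31·0.111111 + 0.43·0.109716 = 0.146622.
P(A | observation) = 0.065 / 0.146622 = 0.443316.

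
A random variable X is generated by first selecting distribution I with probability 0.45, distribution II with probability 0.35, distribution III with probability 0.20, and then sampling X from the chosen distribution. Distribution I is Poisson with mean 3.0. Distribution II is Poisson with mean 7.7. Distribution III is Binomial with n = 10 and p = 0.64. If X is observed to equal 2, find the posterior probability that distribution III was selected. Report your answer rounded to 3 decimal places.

0.010

Likelihoods P(X=2 | ·): I: 0.224042; II: 0.0134241; III: 0.00519987.
Posterior ∝ prior × likelihood. Numerator for III: 0.2·0.00519987 = 0.00103997.
Normalizing constant: 0.45·0.224042 + 0.35·0.0134241 + 0.2·0.00519987 = 0.106557.
P(III | observation) = 0.00103997 / 0.106557 = 0.00975977.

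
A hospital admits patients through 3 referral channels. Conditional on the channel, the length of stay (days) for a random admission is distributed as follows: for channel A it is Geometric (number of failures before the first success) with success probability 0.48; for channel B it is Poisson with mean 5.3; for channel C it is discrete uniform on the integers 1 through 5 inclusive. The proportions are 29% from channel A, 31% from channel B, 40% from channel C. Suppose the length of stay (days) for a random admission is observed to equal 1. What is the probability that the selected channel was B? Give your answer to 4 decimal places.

Likelihoods P(X=1 | ·): A: 0.2496; B: 0.0264554; C: 0.2.
Posterior ∝ prior × likelihood. Numerator for B: 0.31·0.0264554 = 0.00820119.
Normalizing constant: 0.29·0.2496 + 0.31·0.0264554 + 0.4·0.2 = 0.160585.
P(B | observation) = 0.00820119 / 0.160585 = 0.0510706.

0.0511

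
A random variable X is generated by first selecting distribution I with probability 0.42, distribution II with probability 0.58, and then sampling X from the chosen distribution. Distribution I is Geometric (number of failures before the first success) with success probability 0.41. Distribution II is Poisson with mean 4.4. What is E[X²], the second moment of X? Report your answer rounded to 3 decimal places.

For each component E[X²] = Var + (mean)², giving I: 5.58061; II: 23.76.
Overall E[X²] = 0.42·5.58061 + 0.58·23.76 = 16.1247.

16.125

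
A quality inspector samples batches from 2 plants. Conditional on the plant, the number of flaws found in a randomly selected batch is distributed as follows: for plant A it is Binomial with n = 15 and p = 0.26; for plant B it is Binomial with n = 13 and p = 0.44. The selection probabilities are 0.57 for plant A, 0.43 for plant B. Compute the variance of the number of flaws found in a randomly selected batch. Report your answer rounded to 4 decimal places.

Per component, A: μ=3.9, E[X²]=18.096; B: μ=5.72, E[X²]=35.9216.
E[X] = 0.57·3.9 + 0.43·5.72 = 4.6826.
E[X²] = 0.57·18.096 + 0.43·35.9216 = 25.761.
Var(X) = E[X²] − (E[X])² = 25.761 − 21.9267 = 3.83427.

3.8343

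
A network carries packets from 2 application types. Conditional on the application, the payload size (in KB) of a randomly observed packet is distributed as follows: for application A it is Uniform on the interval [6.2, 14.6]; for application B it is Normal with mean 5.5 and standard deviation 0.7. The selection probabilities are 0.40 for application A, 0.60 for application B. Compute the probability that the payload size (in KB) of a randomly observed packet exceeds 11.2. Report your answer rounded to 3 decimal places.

0.162

Conditional on each application, P(X > 11.2): A: 0.404762; B: 2.22045e-16.
By total probability, P(X > 11.2) = 0.4·0.404762 + 0.6·2.22045e-16 = 0.161905.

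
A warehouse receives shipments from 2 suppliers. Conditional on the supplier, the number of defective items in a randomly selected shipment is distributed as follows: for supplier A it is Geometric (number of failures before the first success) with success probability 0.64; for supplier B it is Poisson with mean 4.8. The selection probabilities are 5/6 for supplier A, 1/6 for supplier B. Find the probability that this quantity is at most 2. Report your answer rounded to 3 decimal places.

0.818

Conditional on each supplier, P(X ≤ 2): A: 0.953344; B: 0.142539.
By total probability, P(X ≤ 2) = 0.833333·0.953344 + 0.166667·0.142539 = 0.81821.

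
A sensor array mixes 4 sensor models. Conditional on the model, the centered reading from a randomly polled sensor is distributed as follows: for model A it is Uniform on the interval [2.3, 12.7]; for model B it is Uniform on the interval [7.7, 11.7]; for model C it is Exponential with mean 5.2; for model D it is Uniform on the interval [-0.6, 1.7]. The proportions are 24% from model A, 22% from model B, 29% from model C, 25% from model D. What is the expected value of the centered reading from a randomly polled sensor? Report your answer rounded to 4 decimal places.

5.5795

Component means — A: 7.5; B: 9.7; C: 5.2; D: 0.55.
E[X] = 0.24·7.5 + 0.22·9.7 + 0.29·5.2 + 0.25·0.55 = 5.5795.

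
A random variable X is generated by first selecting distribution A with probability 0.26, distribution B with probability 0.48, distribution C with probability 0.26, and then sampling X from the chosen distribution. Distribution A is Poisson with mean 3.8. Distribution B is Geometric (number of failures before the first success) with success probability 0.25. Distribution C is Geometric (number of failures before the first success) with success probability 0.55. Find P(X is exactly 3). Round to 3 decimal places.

Conditional on each component, P(X = 3): A: 0.204588; B: 0.105469; C: 0.0501187.
By total probability, P(X = 3) = 0.26·0.204588 + 0.48·0.105469 + 0.26·0.0501187 = 0.116849.

0.117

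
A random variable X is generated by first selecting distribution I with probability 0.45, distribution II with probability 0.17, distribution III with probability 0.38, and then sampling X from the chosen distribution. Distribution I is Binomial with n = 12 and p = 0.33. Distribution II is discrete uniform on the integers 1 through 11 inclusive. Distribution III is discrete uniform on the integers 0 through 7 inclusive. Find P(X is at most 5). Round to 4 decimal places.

0.7353

Conditional on each component, P(X ≤ 5): I: 0.828887; II: 0.454545; III: 0.75.
By total probability, P(X ≤ 5) = 0.45·0.828887 + 0.17·0.454545 + 0.38·0.75 = 0.735272.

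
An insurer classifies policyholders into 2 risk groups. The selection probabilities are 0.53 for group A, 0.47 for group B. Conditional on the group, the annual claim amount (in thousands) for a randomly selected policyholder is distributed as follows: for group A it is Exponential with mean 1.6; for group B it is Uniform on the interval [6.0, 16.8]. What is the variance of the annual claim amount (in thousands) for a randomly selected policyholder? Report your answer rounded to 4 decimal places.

Per component, A: μ=1.6, E[X²]=5.12; B: μ=11.4, E[X²]=139.68.
E[X] = 0.53·1.6 + 0.47·11.4 = 6.206.
E[X²] = 0.53·5.12 + 0.47·139.68 = 68.3632.
Var(X) = E[X²] − (E[X])² = 68.3632 − 38.5144 = 29.8488.

29.8488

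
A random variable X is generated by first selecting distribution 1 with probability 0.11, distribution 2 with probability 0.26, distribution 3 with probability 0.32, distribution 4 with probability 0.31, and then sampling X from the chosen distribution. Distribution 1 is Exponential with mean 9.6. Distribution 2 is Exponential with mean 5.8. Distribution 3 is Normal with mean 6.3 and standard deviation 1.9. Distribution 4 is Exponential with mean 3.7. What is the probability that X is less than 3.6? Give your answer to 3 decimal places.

0.372

Conditional on each component, P(X < 3.6): 1: 0.312711; 2: 0.462426; 3: 0.0776507; 4: 0.622042.
By total probability, P(X < 3.6) = 0.11·0.312711 + 0.26·0.462426 + 0.32·0.0776507 + 0.31·0.622042 = 0.37231.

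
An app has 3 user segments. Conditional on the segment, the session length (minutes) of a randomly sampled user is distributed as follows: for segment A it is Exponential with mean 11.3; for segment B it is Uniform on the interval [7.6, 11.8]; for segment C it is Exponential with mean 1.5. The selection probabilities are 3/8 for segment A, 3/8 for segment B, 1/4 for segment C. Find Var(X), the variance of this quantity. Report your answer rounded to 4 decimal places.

Per component, A: μ=11.3, E[X²]=255.38; B: μ=9.7, E[X²]=95.56; C: μ=1.5, E[X²]=4.5.
E[X] = 0.375·11.3 + 0.375·9.7 + 0.25·1.5 = 8.25.
E[X²] = 0.375·255.38 + 0.375·95.56 + 0.25·4.5 = 132.728.
Var(X) = E[X²] − (E[X])² = 132.728 − 68.0625 = 64.665.

64.6650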